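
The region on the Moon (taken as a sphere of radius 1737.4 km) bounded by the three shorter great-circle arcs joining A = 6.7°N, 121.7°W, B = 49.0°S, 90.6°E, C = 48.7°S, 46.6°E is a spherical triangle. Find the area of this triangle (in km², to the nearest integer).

Side lengths (central angles): a = 0.4982, b = 2.3884, c = 2.2637 rad; semiperimeter s = 2.5752.
By l'Huilier's theorem, tan(E/4) = √[tan(s/2) tan((s−a)/2) tan((s−b)/2) tan((s−c)/2)], giving spherical excess E = 1.1395 rad.
Area = E·R² = 1.1395 × (1737.4)² ≈ 3439655 km².

3439655 km²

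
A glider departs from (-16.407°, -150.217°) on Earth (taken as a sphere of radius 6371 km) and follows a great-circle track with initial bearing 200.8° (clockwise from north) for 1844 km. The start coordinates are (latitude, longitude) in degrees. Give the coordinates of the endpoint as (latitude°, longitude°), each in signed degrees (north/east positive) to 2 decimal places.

-31.78°, -157.06°

Angular distance δ = d/R = 1844/6371 = 0.28944 rad; initial bearing θ = 3.5046 rad.
sin φ₂ = sin φ₁ cos δ + cos φ₁ sin δ cos θ = (-0.2825)(0.9584) + (0.9593)(0.2854)(-0.9348) = -0.5267, so φ₂ = -31.78°.
Δλ = atan2(sin θ sin δ cos φ₁, cos δ − sin φ₁ sin φ₂) = atan2(-0.0972, 0.8096) = -6.847°.
λ₂ = -150.217° − 6.847° = -157.06°.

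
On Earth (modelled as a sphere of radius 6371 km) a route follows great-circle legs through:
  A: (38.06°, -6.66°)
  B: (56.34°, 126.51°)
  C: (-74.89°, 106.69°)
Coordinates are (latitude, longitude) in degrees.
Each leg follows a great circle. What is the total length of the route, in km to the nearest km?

Leg A→B: central angle 1.3546 rad, distance 8629.9 km.
Leg B→C: central angle 2.3018 rad, distance 14665.0 km.
Total: 8629.9 + 14665.0 ≈ 23295 km.

23295 km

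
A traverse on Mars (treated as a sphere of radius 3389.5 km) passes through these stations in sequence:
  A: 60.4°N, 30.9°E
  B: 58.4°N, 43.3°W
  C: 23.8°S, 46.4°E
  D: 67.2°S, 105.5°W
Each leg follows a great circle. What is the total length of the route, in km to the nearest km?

13746 km

Leg A→B: central angle 0.6249 rad, distance 2118.0 km.
Leg B→C: central angle 1.9190 rad, distance 6504.4 km.
Leg C→D: central angle 1.5115 rad, distance 5123.3 km.
Total: 2118.0 + 6504.4 + 5123.3 ≈ 13746 km.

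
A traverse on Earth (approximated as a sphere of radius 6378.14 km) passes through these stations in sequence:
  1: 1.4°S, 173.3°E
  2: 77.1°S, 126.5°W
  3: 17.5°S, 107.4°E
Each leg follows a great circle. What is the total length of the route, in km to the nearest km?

18101 km

Leg 1→2: central angle 1.4357 rad, distance 9156.8 km.
Leg 2→3: central angle 1.4023 rad, distance 8944.3 km.
Total: 9156.8 + 8944.3 ≈ 18101 km.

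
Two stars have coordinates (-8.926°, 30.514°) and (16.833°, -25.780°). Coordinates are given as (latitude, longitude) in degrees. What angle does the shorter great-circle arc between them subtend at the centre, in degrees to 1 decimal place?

Let φ₁ = -0.1558 rad, φ₂ = 0.2938 rad, and Δλ = -0.9825 rad.
cos c = sin φ₁ sin φ₂ + cos φ₁ cos φ₂ cos Δλ = (-0.1552)(0.2896) + (0.9879)(0.9572)(0.5549) = 0.47979,
so c = arccos(0.47979) = 1.07038 rad.
So the angular separation is 61.3°.

61.3°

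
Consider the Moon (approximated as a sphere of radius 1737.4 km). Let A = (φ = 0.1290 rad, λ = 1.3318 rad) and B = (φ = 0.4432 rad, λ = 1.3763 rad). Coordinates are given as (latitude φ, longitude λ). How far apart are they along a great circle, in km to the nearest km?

In radians: φ₁ = 0.1290, φ₂ = 0.4432, Δλ = 2.550° = 0.0445 rad.
cos c = sin φ₁ sin φ₂ + cos φ₁ cos φ₂ cos Δλ = (0.1286)(0.4288) + (0.9917)(0.9034)(0.9990) = 0.95016,
so c = arccos(0.95016) = 0.31706 rad.
Distance = R·c = 1737.4 × 0.3171 ≈ 551 km.

551 km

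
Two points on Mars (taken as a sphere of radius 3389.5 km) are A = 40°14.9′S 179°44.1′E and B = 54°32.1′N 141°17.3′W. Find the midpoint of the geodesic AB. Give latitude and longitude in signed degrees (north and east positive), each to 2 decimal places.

The central angle between A and B is δ = 1.7538 rad.
With f = 0.5, the slerp weights are sin((1−f)δ)/sin δ = 0.7818 and sin(fδ)/sin δ = 0.7818.
Weighted sum of the unit vectors: (0.7818)·(-0.7632,0.0035,-0.6461) + (0.7818)·(-0.4527,-0.3629,0.8145) = (-0.9507, -0.2809, 0.1316).
Converting back: φ = atan2(z, √(x²+y²)) = 7.56°, λ = atan2(y, x) = -163.54°.

7.56°, -163.54°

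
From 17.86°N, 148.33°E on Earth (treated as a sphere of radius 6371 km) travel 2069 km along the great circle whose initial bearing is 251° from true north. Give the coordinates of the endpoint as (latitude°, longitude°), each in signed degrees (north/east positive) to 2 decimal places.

Angular distance δ = d/R = 2069/6371 = 0.32475 rad; initial bearing θ = 4.3808 rad.
sin φ₂ = sin φ₁ cos δ + cos φ₁ sin δ cos θ = (0.3067)(0.9477) + (0.9518)(0.3191)(-0.3256) = 0.1918, so φ₂ = 11.06°.
Δλ = atan2(sin θ sin δ cos φ₁, cos δ − sin φ₁ sin φ₂) = atan2(-0.2872, 0.8889) = -17.902°.
λ₂ = 148.330° − 17.902° = 130.43°.

11.06°, 130.43°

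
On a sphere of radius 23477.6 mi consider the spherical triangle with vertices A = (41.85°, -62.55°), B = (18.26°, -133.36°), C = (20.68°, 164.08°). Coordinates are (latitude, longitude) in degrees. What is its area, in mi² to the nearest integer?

372137732 mi²

Side lengths (central angles): a = 1.0239, b = 1.8162, c = 1.1135 rad; semiperimeter s = 1.9768.
By l'Huilier's theorem, tan(E/4) = √[tan(s/2) tan((s−a)/2) tan((s−b)/2) tan((s−c)/2)], giving spherical excess E = 0.6751 rad.
Area = E·R² = 0.6751 × (23477.6)² ≈ 372137732 mi².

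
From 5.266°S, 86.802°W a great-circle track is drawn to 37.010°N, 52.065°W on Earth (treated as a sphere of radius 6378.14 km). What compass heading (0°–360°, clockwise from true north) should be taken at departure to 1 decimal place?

34.6°

With φ₁ = -0.0919, φ₂ = 0.6459, Δλ = 0.6063 rad, the forward-azimuth formula gives
θ = atan2( sin Δλ cos φ₂ , cos φ₁ sin φ₂ − sin φ₁ cos φ₂ cos Δλ ) = atan2(0.4550, 0.6596) = 34.60°.
So the initial bearing is 34.6°.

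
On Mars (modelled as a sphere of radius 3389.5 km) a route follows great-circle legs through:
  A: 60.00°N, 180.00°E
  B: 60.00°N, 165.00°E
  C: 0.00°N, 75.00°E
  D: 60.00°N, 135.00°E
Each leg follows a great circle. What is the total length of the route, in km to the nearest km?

Leg A→B: central angle 0.1306 rad, distance 442.7 km.
Leg B→C: central angle 1.5708 rad, distance 5324.2 km.
Leg C→D: central angle 1.3181 rad, distance 4467.8 km.
Total: 442.7 + 5324.2 + 4467.8 ≈ 10235 km.

10235 km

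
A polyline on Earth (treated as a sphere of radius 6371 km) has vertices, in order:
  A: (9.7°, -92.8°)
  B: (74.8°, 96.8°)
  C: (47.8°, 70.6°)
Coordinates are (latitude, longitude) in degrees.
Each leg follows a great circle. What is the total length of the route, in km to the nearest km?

Leg A→B: central angle 1.6632 rad, distance 10596.0 km.
Leg B→C: central angle 0.5097 rad, distance 3247.0 km.
Total: 10596.0 + 3247.0 ≈ 13843 km.

13843 km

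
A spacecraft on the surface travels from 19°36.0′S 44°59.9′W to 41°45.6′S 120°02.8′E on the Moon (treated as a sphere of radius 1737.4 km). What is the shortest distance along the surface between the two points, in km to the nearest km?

3551 km

In radians: φ₁ = -0.3421, φ₂ = -0.7288, Δλ = 165.045° = 2.8806 rad.
cos c = sin φ₁ sin φ₂ + cos φ₁ cos φ₂ cos Δλ = (-0.3355)(-0.6660) + (0.9421)(0.7459)(-0.9661) = -0.45550,
so c = arccos(-0.45550) = 2.04373 rad.
Distance = R·c = 1737.4 × 2.0437 ≈ 3551 km.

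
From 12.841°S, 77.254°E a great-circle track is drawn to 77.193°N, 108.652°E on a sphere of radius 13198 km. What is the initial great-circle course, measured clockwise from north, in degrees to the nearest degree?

7°

With φ₁ = -0.2241, φ₂ = 1.3473, Δλ = 0.5480 rad, the forward-azimuth formula gives
θ = atan2( sin Δλ cos φ₂ , cos φ₁ sin φ₂ − sin φ₁ cos φ₂ cos Δλ ) = atan2(0.1155, 0.9928) = 6.64°.
So the initial bearing is 7°.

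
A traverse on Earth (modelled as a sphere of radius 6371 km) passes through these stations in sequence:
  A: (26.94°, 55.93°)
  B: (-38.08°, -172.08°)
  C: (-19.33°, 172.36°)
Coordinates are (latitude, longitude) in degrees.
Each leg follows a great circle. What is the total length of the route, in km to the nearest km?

17970 km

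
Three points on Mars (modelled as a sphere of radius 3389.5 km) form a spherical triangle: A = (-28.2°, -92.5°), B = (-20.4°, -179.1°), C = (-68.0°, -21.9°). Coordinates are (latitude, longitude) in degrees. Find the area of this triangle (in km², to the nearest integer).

9892582 km²

Side lengths (central angles): a = 1.5713, b = 0.9911, c = 1.3554 rad; semiperimeter s = 1.9589.
By l'Huilier's theorem, tan(E/4) = √[tan(s/2) tan((s−a)/2) tan((s−b)/2) tan((s−c)/2)], giving spherical excess E = 0.8611 rad.
Area = E·R² = 0.8611 × (3389.5)² ≈ 9892582 km².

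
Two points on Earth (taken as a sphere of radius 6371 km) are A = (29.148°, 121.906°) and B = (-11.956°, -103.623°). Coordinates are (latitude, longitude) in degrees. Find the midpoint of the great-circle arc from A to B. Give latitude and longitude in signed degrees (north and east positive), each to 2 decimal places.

Central angle δ = 2.3454 rad. Interpolating on the sphere with fraction f = 0.5:
P = [sin((1−f)δ)·A + sin(fδ)·B] / sin δ = 1.2898·A + 1.2898·B in Cartesian coordinates,
giving P = (-0.8926, -0.2701, 0.3610), i.e. latitude 21.16°, longitude -163.17°.

21.16°, -163.17°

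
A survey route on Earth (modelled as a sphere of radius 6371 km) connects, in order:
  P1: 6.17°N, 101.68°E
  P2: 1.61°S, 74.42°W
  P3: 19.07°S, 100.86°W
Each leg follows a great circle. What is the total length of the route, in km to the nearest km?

Leg P1→P2: central angle 3.0370 rad, distance 19348.6 km.
Leg P2→P3: central angle 0.5450 rad, distance 3472.4 km.
Total: 19348.6 + 3472.4 ≈ 22821 km.

22821 km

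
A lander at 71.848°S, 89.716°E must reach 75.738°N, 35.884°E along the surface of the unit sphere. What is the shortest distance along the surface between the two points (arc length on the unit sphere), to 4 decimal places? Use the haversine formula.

2.6376

Let φ₁ = -1.2540 rad, φ₂ = 1.3219 rad, and Δλ = -0.9395 rad.
Haversine: a = sin²(Δφ/2) + cos φ₁ cos φ₂ sin²(Δλ/2) = 0.9221 + (0.3115)(0.2464)(0.2049) = 0.93783.
Central angle c = 2·arcsin(√a) = 2.63758 rad.
On the unit sphere the arc length equals the central angle: 2.6376.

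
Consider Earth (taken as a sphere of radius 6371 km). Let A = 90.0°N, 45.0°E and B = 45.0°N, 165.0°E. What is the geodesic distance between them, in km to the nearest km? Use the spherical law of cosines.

Let φ₁ = 1.5708 rad, φ₂ = 0.7854 rad, and Δλ = 2.0944 rad.
cos c = sin φ₁ sin φ₂ + cos φ₁ cos φ₂ cos Δλ = (1.0000)(0.7071) + (0.0000)(0.7071)(-0.5000) = 0.70711,
so c = arccos(0.70711) = 0.78540 rad.
Distance = R·c = 6371 × 0.7854 ≈ 5004 km.

5004 km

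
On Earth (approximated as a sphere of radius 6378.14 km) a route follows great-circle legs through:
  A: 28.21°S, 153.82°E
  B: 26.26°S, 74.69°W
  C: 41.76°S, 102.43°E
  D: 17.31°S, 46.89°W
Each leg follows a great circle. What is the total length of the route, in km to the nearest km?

37262 km

Leg A→B: central angle 1.8906 rad, distance 12058.7 km.
Leg B→C: central angle 1.9535 rad, distance 12459.8 km.
Leg C→D: central angle 1.9980 rad, distance 12743.4 km.
Total: 12058.7 + 12459.8 + 12743.4 ≈ 37262 km.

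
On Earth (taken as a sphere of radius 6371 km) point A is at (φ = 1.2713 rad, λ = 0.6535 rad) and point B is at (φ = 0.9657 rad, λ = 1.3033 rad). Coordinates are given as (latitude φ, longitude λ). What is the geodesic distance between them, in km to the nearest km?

In radians: φ₁ = 1.2713, φ₂ = 0.9657, Δλ = 37.231° = 0.6498 rad.
Haversine: a = sin²(Δφ/2) + cos φ₁ cos φ₂ sin²(Δλ/2) = 0.0232 + (0.2950)(0.5688)(0.1019) = 0.04027.
Central angle c = 2·arcsin(√a) = 0.40408 rad.
Distance = R·c = 6371 × 0.4041 ≈ 2574 km.

2574 km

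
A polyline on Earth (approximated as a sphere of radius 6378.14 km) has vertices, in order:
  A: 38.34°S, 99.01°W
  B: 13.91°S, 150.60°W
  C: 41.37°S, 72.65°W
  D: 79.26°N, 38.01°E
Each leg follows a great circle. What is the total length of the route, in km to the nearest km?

28691 km

Leg A→B: central angle 0.8993 rad, distance 5736.0 km.
Leg B→C: central angle 1.2546 rad, distance 8002.0 km.
Leg C→D: central angle 2.3444 rad, distance 14952.6 km.
Total: 5736.0 + 8002.0 + 14952.6 ≈ 28691 km.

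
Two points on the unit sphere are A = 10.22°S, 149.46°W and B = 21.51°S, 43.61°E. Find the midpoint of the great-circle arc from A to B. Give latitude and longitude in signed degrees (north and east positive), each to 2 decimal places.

The central angle between A and B is δ = 2.5442 rad.
With f = 0.5, the slerp weights are sin((1−f)δ)/sin δ = 1.6992 and sin(fδ)/sin δ = 1.6992.
Weighted sum of the unit vectors: (1.6992)·(-0.8476,-0.5001,-0.1774) + (1.6992)·(0.6736,0.6417,-0.3667) = (-0.2956, 0.2407, -0.9245).
Converting back: φ = atan2(z, √(x²+y²)) = -67.59°, λ = atan2(y, x) = 140.85°.

-67.59°, 140.85°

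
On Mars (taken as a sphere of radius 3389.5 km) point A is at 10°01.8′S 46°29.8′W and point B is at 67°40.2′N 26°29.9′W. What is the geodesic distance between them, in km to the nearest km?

In radians: φ₁ = -0.1751, φ₂ = 1.1811, Δλ = 19.998° = 0.3490 rad.
cos c = sin φ₁ sin φ₂ + cos φ₁ cos φ₂ cos Δλ = (-0.1742)(0.9250) + (0.9847)(0.3799)(0.9397) = 0.19047,
so c = arccos(0.19047) = 1.37915 rad.
Distance = R·c = 3389.5 × 1.3792 ≈ 4675 km.

4675 km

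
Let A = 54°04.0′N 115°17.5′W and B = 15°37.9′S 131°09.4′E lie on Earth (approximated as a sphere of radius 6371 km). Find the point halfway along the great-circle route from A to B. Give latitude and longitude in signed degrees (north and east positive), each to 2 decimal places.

30.82°, 167.60°

The central angle between A and B is δ = 2.0308 rad.
With f = 0.5, the slerp weights are sin((1−f)δ)/sin δ = 0.9483 and sin(fδ)/sin δ = 0.9483.
Weighted sum of the unit vectors: (0.9483)·(-0.2507,-0.5306,0.8097) + (0.9483)·(-0.6338,0.7251,-0.2695) = (-0.8388, 0.1844, 0.5123).
Converting back: φ = atan2(z, √(x²+y²)) = 30.82°, λ = atan2(y, x) = 167.60°.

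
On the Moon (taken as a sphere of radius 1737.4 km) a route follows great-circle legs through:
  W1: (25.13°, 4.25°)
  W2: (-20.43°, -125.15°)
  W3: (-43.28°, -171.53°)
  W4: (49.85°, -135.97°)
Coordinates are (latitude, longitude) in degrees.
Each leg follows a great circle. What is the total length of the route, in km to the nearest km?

Leg W1→W2: central angle 2.3278 rad, distance 4044.3 km.
Leg W2→W3: central angle 0.7814 rad, distance 1357.6 km.
Leg W3→W4: central angle 1.7134 rad, distance 2976.9 km.
Total: 4044.3 + 1357.6 + 2976.9 ≈ 8379 km.

8379 km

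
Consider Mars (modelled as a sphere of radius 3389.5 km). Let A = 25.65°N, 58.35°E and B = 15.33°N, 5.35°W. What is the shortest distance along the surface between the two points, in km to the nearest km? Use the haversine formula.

3551 km

With latitudes φ₁ = 25.650°, φ₂ = 15.330° and longitude difference Δλ = -63.700°:
Haversine: a = sin²(Δφ/2) + cos φ₁ cos φ₂ sin²(Δλ/2) = 0.0081 + (0.9015)(0.9644)(0.2785) = 0.25018.
Central angle c = 2·arcsin(√a) = 1.04761 rad.
Distance = R·c = 3389.5 × 1.0476 ≈ 3551 km.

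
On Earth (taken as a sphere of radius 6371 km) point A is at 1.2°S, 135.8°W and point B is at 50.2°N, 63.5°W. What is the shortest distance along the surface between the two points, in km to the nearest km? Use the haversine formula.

8864 km

Let φ₁ = -0.0209 rad, φ₂ = 0.8762 rad, and Δλ = 1.2619 rad.
Haversine: a = sin²(Δφ/2) + cos φ₁ cos φ₂ sin²(Δλ/2) = 0.1881 + (0.9998)(0.6401)(0.3480) = 0.41076.
Central angle c = 2·arcsin(√a) = 1.39135 rad.
Distance = R·c = 6371 × 1.3914 ≈ 8864 km.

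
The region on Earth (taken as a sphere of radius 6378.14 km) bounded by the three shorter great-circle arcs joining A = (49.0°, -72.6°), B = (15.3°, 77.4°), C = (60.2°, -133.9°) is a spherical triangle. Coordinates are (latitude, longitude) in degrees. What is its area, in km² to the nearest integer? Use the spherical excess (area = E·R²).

32326833 km²

Side lengths (central angles): a = 1.7524, b = 0.6241, c = 1.9272 rad; semiperimeter s = 2.1518.
By l'Huilier's theorem, tan(E/4) = √[tan(s/2) tan((s−a)/2) tan((s−b)/2) tan((s−c)/2)], giving spherical excess E = 0.7946 rad.
Area = E·R² = 0.7946 × (6378.14)² ≈ 32326833 km².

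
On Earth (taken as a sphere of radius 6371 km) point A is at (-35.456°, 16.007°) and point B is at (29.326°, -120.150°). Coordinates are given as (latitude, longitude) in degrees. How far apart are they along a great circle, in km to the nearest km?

15876 km

Let φ₁ = -0.6188 rad, φ₂ = 0.5118 rad, and Δλ = -2.3764 rad.
cos c = sin φ₁ sin φ₂ + cos φ₁ cos φ₂ cos Δλ = (-0.5801)(0.4898) + (0.8146)(0.8718)(-0.7212) = -0.79631,
so c = arccos(-0.79631) = 2.49197 rad.
Distance = R·c = 6371 × 2.4920 ≈ 15876 km.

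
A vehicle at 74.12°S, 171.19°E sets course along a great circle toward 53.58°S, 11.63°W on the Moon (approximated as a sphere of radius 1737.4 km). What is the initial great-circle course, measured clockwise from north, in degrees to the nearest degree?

Δλ = 177.180° = 3.0924 rad.
y = sin Δλ · cos φ₂ = (0.0492)(0.5937) = 0.0292
x = cos φ₁ sin φ₂ − sin φ₁ cos φ₂ cos Δλ = (0.2736)(-0.8047) − (-0.9618)(0.5937)(-0.9988) = -0.7905
θ = atan2(y, x) = 177.88°, so the bearing is 178°.

178°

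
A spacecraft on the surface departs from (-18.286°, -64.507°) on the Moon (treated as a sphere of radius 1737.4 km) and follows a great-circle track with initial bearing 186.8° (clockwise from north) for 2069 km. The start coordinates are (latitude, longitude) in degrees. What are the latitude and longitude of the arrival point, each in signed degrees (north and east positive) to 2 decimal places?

-82.73°, -124.78°

Angular distance δ = d/R = 2069/1737.4 = 1.19086 rad; initial bearing θ = 3.2603 rad.
sin φ₂ = sin φ₁ cos δ + cos φ₁ sin δ cos θ = (-0.3138)(0.3709) + (0.9495)(0.9287)(-0.9930) = -0.9920, so φ₂ = -82.73°.
Δλ = atan2(sin θ sin δ cos φ₁, cos δ − sin φ₁ sin φ₂) = atan2(-0.1044, 0.0596) = -60.270°.
λ₂ = -64.507° − 60.270° = -124.78°.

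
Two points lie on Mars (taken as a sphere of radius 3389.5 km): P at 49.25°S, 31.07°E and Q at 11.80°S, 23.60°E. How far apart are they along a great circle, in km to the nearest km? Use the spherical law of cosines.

2246 km

In radians: φ₁ = -0.8596, φ₂ = -0.2059, Δλ = -7.470° = -0.1304 rad.
cos c = sin φ₁ sin φ₂ + cos φ₁ cos φ₂ cos Δλ = (-0.7576)(-0.2045) + (0.6528)(0.9789)(0.9915) = 0.78846,
so c = arccos(0.78846) = 0.66249 rad.
Distance = R·c = 3389.5 × 0.6625 ≈ 2246 km.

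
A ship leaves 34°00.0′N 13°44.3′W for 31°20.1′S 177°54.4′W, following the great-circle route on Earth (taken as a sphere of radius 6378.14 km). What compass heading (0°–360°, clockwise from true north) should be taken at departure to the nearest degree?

277°

Δλ = -164.168° = -2.8653 rad.
y = sin Δλ · cos φ₂ = (-0.2728)(0.8541) = -0.2330
x = cos φ₁ sin φ₂ − sin φ₁ cos φ₂ cos Δλ = (0.8290)(-0.5200) − (0.5592)(0.8541)(-0.9621) = 0.0284
θ = atan2(y, x) = -83.06°; adding 360° gives 277°.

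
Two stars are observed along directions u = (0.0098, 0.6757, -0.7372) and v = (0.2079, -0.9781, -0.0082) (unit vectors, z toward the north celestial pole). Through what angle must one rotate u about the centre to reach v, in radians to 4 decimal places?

u·v = -0.6528; |u| = 1.0001, |v| = 1.0000.
cos θ = (u·v)/(|u||v|) = -0.6528, so θ = 2.2821 rad.

2.2821 rad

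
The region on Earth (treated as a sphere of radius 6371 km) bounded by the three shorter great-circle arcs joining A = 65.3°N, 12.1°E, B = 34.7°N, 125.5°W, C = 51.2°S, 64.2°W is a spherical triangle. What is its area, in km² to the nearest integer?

Side lengths (central angles): a = 1.7683, b = 2.2732, c = 1.3041 rad; semiperimeter s = 2.6728.
By l'Huilier's theorem, tan(E/4) = √[tan(s/2) tan((s−a)/2) tan((s−b)/2) tan((s−c)/2)], giving spherical excess E = 2.1019 rad.
Area = E·R² = 2.1019 × (6371)² ≈ 85313576 km².

85313576 km²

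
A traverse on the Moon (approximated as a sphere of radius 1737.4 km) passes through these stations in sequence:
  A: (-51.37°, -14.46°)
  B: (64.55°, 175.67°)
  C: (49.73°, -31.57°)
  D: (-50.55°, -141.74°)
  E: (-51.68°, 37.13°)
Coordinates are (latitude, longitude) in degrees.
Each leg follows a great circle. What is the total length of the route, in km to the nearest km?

13472 km

Leg A→B: central angle 2.8939 rad, distance 5027.8 km.
Leg B→C: central angle 1.1130 rad, distance 1933.7 km.
Leg C→D: central angle 2.3903 rad, distance 4152.9 km.
Leg D→E: central angle 1.3573 rad, distance 2358.1 km.
Total: 5027.8 + 1933.7 + 4152.9 + 2358.1 ≈ 13472 km.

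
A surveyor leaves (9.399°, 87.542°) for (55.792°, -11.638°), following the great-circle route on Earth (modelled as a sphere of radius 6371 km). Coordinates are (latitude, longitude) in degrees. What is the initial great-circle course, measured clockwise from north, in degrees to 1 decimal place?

326.2°

Δλ = -99.180° = -1.7310 rad.
y = sin Δλ · cos φ₂ = (-0.9872)(0.5622) = -0.5550
x = cos φ₁ sin φ₂ − sin φ₁ cos φ₂ cos Δλ = (0.9866)(0.8270) − (0.1633)(0.5622)(-0.1595) = 0.8305
θ = atan2(y, x) = -33.75°; adding 360° gives 326.2°.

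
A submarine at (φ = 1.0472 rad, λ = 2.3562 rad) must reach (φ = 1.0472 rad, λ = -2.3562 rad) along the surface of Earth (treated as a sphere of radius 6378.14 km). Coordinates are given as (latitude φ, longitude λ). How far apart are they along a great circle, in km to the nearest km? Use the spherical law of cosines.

4610 km

In radians: φ₁ = 1.0472, φ₂ = 1.0472, Δλ = 89.999° = 1.5708 rad.
cos c = sin φ₁ sin φ₂ + cos φ₁ cos φ₂ cos Δλ = (0.8660)(0.8660) + (0.5000)(0.5000)(0.0000) = 0.75000,
so c = arccos(0.75000) = 0.72273 rad.
Distance = R·c = 6378.14 × 0.7227 ≈ 4610 km.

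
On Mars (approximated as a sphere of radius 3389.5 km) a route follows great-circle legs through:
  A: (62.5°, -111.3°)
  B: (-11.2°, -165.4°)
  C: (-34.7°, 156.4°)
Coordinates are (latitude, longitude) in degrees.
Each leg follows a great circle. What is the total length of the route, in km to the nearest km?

7486 km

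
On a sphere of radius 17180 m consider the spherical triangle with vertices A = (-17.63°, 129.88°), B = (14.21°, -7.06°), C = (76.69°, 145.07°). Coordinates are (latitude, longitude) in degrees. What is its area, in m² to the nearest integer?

745908193 m²

Side lengths (central angles): a = 1.5292, b = 1.6539, c = 2.4179 rad; semiperimeter s = 2.8005.
By l'Huilier's theorem, tan(E/4) = √[tan(s/2) tan((s−a)/2) tan((s−b)/2) tan((s−c)/2)], giving spherical excess E = 2.5272 rad.
Area = E·R² = 2.5272 × (17180)² ≈ 745908193 m².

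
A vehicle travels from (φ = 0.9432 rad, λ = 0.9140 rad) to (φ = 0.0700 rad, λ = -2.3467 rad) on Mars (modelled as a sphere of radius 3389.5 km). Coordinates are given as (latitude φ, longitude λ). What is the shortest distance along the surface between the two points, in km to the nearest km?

In radians: φ₁ = 0.9432, φ₂ = 0.0700, Δλ = 173.176° = 3.0225 rad.
cos c = sin φ₁ sin φ₂ + cos φ₁ cos φ₂ cos Δλ = (0.8094)(0.0699) + (0.5872)(0.9976)(-0.9929) = -0.52500,
so c = arccos(-0.52500) = 2.12351 rad.
Distance = R·c = 3389.5 × 2.1235 ≈ 7198 km.

7198 km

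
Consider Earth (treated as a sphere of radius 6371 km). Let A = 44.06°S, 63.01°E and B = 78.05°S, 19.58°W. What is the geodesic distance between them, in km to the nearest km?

5072 km

Let φ₁ = -0.7690 rad, φ₂ = -1.3622 rad, and Δλ = -1.4415 rad.
cos c = sin φ₁ sin φ₂ + cos φ₁ cos φ₂ cos Δλ = (-0.6954)(-0.9783) + (0.7186)(0.2071)(0.1290) = 0.69953,
so c = arccos(0.69953) = 0.79606 rad.
Distance = R·c = 6371 × 0.7961 ≈ 5072 km.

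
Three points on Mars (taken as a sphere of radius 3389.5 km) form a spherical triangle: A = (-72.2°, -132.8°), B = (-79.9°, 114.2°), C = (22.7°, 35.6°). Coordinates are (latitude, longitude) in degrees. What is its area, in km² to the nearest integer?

Side lengths (central angles): a = 1.9262, b = 2.2701, c = 0.4117 rad; semiperimeter s = 2.3040.
By l'Huilier's theorem, tan(E/4) = √[tan(s/2) tan((s−a)/2) tan((s−b)/2) tan((s−c)/2)], giving spherical excess E = 0.4007 rad.
Area = E·R² = 0.4007 × (3389.5)² ≈ 4603104 km².

4603104 km²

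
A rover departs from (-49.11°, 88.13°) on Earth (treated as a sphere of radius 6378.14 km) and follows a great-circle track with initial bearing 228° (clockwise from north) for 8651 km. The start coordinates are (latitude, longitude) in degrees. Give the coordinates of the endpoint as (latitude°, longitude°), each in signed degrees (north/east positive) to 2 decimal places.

-36.08°, -27.92°

Angular distance δ = d/R = 8651/6378.14 = 1.35635 rad; initial bearing θ = 3.9794 rad.
sin φ₂ = sin φ₁ cos δ + cos φ₁ sin δ cos θ = (-0.7560)(0.2128) + (0.6546)(0.9771)(-0.6691) = -0.5889, so φ₂ = -36.08°.
Δλ = atan2(sin θ sin δ cos φ₁, cos δ − sin φ₁ sin φ₂) = atan2(-0.4753, -0.2324) = -116.051°.
λ₂ = 88.130° − 116.051° = -27.92°.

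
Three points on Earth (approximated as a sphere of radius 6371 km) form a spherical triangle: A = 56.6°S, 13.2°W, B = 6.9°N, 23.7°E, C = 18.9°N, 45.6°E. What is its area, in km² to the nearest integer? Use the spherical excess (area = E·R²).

8629203 km²

Side lengths (central angles): a = 0.4266, b = 1.5714, c = 1.2274 rad; semiperimeter s = 1.6127.
By l'Huilier's theorem, tan(E/4) = √[tan(s/2) tan((s−a)/2) tan((s−b)/2) tan((s−c)/2)], giving spherical excess E = 0.2126 rad.
Area = E·R² = 0.2126 × (6371)² ≈ 8629203 km².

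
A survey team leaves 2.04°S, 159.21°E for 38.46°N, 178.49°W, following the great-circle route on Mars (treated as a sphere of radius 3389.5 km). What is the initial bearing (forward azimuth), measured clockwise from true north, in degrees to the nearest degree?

Δλ = 22.300° = 0.3892 rad.
y = sin Δλ · cos φ₂ = (0.3795)(0.7830) = 0.2971
x = cos φ₁ sin φ₂ − sin φ₁ cos φ₂ cos Δλ = (0.9994)(0.6220) − (-0.0356)(0.7830)(0.9252) = 0.6474
θ = atan2(y, x) = 24.65°, so the bearing is 25°.

25°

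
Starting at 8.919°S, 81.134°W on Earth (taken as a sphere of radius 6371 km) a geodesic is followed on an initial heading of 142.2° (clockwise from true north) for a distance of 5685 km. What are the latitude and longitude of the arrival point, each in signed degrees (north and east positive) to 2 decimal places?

Angular distance δ = d/R = 5685/6371 = 0.89232 rad; initial bearing θ = 2.4819 rad.
sin φ₂ = sin φ₁ cos δ + cos φ₁ sin δ cos θ = (-0.1550)(0.6276) + (0.9879)(0.7785)(-0.7902) = -0.7050, so φ₂ = -44.83°.
Δλ = atan2(sin θ sin δ cos φ₁, cos δ − sin φ₁ sin φ₂) = atan2(0.4714, 0.5183) = 42.287°.
λ₂ = -81.134° + 42.287° = -38.85°.

-44.83°, -38.85°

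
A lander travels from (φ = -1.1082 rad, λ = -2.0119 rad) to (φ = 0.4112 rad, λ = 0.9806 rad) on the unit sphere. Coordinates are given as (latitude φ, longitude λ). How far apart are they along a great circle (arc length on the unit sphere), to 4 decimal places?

2.4376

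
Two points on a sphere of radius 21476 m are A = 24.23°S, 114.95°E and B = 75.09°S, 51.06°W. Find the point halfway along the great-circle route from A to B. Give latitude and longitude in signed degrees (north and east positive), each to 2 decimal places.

Central angle δ = 1.4011 rad. Interpolating on the sphere with fraction f = 0.5:
P = [sin((1−f)δ)·A + sin(fδ)·B] / sin δ = 0.6540·A + 0.6540·B in Cartesian coordinates,
giving P = (-0.1458, 0.4099, -0.9004), i.e. latitude -64.21°, longitude 109.58°.

-64.21°, 109.58°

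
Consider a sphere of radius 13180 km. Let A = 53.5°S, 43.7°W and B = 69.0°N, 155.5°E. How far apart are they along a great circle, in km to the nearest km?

37296 km

In radians: φ₁ = -0.9338, φ₂ = 1.2043, Δλ = -160.800° = -2.8065 rad.
Haversine: a = sin²(Δφ/2) + cos φ₁ cos φ₂ sin²(Δλ/2) = 0.7686 + (0.5948)(0.3584)(0.9722) = 0.97589.
Central angle c = 2·arcsin(√a) = 2.82976 rad.
Distance = R·c = 13180 × 2.8298 ≈ 37296 km.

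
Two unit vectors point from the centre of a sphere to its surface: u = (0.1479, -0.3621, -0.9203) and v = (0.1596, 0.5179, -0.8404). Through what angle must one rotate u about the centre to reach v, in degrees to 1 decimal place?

u·v = 0.6095; |u| = 1.0000, |v| = 1.0000.
cos θ = (u·v)/(|u||v|) = 0.6095, so θ = 52.4°.

52.4°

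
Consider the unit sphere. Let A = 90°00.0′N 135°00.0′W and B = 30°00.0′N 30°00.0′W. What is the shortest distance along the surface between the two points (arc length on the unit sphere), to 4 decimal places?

With latitudes φ₁ = 90.000°, φ₂ = 30.000° and longitude difference Δλ = 105.000°:
cos c = sin φ₁ sin φ₂ + cos φ₁ cos φ₂ cos Δλ = (1.0000)(0.5000) + (0.0000)(0.8660)(-0.2588) = 0.50000,
so c = arccos(0.50000) = 1.04720 rad.
On the unit sphere the arc length equals the central angle: 1.0472.

1.0472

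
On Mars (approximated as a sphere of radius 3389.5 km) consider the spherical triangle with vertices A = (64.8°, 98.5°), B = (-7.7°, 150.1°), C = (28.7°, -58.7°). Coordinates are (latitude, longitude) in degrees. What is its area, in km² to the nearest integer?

Side lengths (central angles): a = 2.5429, b = 1.4804, c = 1.4295 rad; semiperimeter s = 2.7264.
By l'Huilier's theorem, tan(E/4) = √[tan(s/2) tan((s−a)/2) tan((s−b)/2) tan((s−c)/2)], giving spherical excess E = 1.8150 rad.
Area = E·R² = 1.8150 × (3389.5)² ≈ 20851598 km².

20851598 km²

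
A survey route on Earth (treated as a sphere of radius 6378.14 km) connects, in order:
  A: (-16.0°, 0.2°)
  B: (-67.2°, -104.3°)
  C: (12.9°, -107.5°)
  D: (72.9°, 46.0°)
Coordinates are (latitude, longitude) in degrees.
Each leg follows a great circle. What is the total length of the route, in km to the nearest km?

Leg A→B: central angle 1.4093 rad, distance 8988.5 km.
Leg B→C: central angle 1.3986 rad, distance 8920.5 km.
Leg C→D: central angle 1.6139 rad, distance 10293.9 km.
Total: 8988.5 + 8920.5 + 10293.9 ≈ 28203 km.

28203 km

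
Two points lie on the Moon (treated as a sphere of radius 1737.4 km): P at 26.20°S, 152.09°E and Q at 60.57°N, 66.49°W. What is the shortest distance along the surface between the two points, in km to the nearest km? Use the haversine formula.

4149 km

With latitudes φ₁ = -26.200°, φ₂ = 60.570° and longitude difference Δλ = 141.420°:
Haversine: a = sin²(Δφ/2) + cos φ₁ cos φ₂ sin²(Δλ/2) = 0.4718 + (0.8973)(0.4914)(0.8909) = 0.86459.
Central angle c = 2·arcsin(√a) = 2.38792 rad.
Distance = R·c = 1737.4 × 2.3879 ≈ 4149 km.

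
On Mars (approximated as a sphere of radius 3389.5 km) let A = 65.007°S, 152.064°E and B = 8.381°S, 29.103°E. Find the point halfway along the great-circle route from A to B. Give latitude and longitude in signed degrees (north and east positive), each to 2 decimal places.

Central angle δ = 1.6663 rad. Interpolating on the sphere with fraction f = 0.5:
P = [sin((1−f)δ)·A + sin(fδ)·B] / sin δ = 0.7434·A + 0.7434·B in Cartesian coordinates,
giving P = (0.3651, 0.5049, -0.7822), i.e. latitude -51.46°, longitude 54.13°.

-51.46°, 54.13°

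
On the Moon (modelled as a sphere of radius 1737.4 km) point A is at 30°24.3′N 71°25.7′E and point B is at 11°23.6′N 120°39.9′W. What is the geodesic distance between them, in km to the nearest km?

4143 km

Let φ₁ = 0.5307 rad, φ₂ = 0.1989 rad, and Δλ = 2.9305 rad.
Haversine: a = sin²(Δφ/2) + cos φ₁ cos φ₂ sin²(Δλ/2) = 0.0273 + (0.8625)(0.9803)(0.9889) = 0.86337.
Central angle c = 2·arcsin(√a) = 2.38435 rad.
Distance = R·c = 1737.4 × 2.3843 ≈ 4143 km.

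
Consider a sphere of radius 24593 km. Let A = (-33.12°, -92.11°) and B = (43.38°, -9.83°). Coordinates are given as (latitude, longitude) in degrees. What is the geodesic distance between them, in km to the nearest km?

With latitudes φ₁ = -33.120°, φ₂ = 43.380° and longitude difference Δλ = 82.280°:
cos c = sin φ₁ sin φ₂ + cos φ₁ cos φ₂ cos Δλ = (-0.5464)(0.6868) + (0.8375)(0.7268)(0.1343) = -0.29351,
so c = arccos(-0.29351) = 1.86869 rad.
Distance = R·c = 24593 × 1.8687 ≈ 45957 km.

45957 km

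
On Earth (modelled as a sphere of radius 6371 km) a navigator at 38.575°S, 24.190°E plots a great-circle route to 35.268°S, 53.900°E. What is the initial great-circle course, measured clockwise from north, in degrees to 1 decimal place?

Δλ = 29.710° = 0.5185 rad.
y = sin Δλ · cos φ₂ = (0.4956)(0.8165) = 0.4046
x = cos φ₁ sin φ₂ − sin φ₁ cos φ₂ cos Δλ = (0.7818)(-0.5774) − (-0.6235)(0.8165)(0.8685) = -0.0092
θ = atan2(y, x) = 91.31°, so the bearing is 91.3°.

91.3°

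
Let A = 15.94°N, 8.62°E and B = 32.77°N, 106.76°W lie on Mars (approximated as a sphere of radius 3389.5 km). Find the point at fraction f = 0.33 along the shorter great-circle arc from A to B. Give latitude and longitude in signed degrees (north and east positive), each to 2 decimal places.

The central angle between A and B is δ = 1.7700 rad.
With f = 0.33, the slerp weights are sin((1−f)δ)/sin δ = 0.9455 and sin(fδ)/sin δ = 0.5626.
Weighted sum of the unit vectors: (0.9455)·(0.9507,0.1441,0.2746) + (0.5626)·(-0.2425,-0.8051,0.5413) = (0.7625, -0.3167, 0.5642).
Converting back: φ = atan2(z, √(x²+y²)) = 34.35°, λ = atan2(y, x) = -22.55°.

34.35°, -22.55°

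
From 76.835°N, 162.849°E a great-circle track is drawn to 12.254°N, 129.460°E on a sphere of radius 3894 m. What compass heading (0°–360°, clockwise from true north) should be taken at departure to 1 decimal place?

With φ₁ = 1.3410, φ₂ = 0.2139, Δλ = -0.5827 rad, the forward-azimuth formula gives
θ = atan2( sin Δλ cos φ₂ , cos φ₁ sin φ₂ − sin φ₁ cos φ₂ cos Δλ ) = atan2(-0.5378, -0.7461) = -144.22°.
Adding 360° brings this into [0°, 360°): 215.8°.

215.8°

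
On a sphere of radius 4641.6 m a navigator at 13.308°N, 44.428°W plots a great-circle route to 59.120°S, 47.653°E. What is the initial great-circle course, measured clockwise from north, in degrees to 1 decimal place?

148.3°

Δλ = 92.081° = 1.6071 rad.
y = sin Δλ · cos φ₂ = (0.9993)(0.5132) = 0.5129
x = cos φ₁ sin φ₂ − sin φ₁ cos φ₂ cos Δλ = (0.9731)(-0.8582) − (0.2302)(0.5132)(-0.0363) = -0.8309
θ = atan2(y, x) = 148.31°, so the bearing is 148.3°.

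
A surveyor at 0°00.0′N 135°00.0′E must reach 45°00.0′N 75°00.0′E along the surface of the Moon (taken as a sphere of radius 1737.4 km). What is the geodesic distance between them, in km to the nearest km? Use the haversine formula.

With latitudes φ₁ = 0.000°, φ₂ = 45.000° and longitude difference Δλ = -60.000°:
Haversine: a = sin²(Δφ/2) + cos φ₁ cos φ₂ sin²(Δλ/2) = 0.1464 + (1.0000)(0.7071)(0.2500) = 0.32322.
Central angle c = 2·arcsin(√a) = 1.20943 rad.
Distance = R·c = 1737.4 × 1.2094 ≈ 2101 km.

2101 km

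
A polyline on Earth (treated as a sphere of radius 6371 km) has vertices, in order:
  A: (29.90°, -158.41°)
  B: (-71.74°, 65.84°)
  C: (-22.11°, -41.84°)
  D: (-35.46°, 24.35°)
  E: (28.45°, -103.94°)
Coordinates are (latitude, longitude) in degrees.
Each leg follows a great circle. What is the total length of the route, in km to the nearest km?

44569 km

Leg A→B: central angle 2.3022 rad, distance 14667.6 km.
Leg B→C: central angle 1.2982 rad, distance 8270.6 km.
Leg C→D: central angle 1.0204 rad, distance 6501.2 km.
Leg D→E: central angle 2.3748 rad, distance 15129.8 km.
Total: 14667.6 + 8270.6 + 6501.2 + 15129.8 ≈ 44569 km.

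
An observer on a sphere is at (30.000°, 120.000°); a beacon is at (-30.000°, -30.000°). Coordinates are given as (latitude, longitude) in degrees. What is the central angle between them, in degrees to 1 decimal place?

154.1°

With latitudes φ₁ = 30.000°, φ₂ = -30.000° and longitude difference Δλ = -150.000°:
Haversine: a = sin²(Δφ/2) + cos φ₁ cos φ₂ sin²(Δλ/2) = 0.2500 + (0.8660)(0.8660)(0.9330) = 0.94976.
Central angle c = 2·arcsin(√a) = 2.68946 rad.
So the angular separation is 154.1°.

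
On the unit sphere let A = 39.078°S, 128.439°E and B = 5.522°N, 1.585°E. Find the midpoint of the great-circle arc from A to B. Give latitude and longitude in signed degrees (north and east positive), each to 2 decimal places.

-33.20°, 51.13°

The central angle between A and B is δ = 2.1225 rad.
With f = 0.5, the slerp weights are sin((1−f)δ)/sin δ = 1.0250 and sin(fδ)/sin δ = 1.0250.
Weighted sum of the unit vectors: (1.0250)·(-0.4826,0.6080,-0.6304) + (1.0250)·(0.9950,0.0275,0.0962) = (0.5252, 0.6515, -0.5475).
Converting back: φ = atan2(z, √(x²+y²)) = -33.20°, λ = atan2(y, x) = 51.13°.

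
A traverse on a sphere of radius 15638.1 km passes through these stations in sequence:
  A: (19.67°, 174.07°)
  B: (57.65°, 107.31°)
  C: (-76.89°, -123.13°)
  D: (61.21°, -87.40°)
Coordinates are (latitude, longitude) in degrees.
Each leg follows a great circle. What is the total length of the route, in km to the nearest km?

Leg A→B: central angle 1.0665 rad, distance 16678.3 km.
Leg B→C: central angle 2.6907 rad, distance 42078.0 km.
Leg C→D: central angle 2.4416 rad, distance 38182.6 km.
Total: 16678.3 + 42078.0 + 38182.6 ≈ 96939 km.

96939 km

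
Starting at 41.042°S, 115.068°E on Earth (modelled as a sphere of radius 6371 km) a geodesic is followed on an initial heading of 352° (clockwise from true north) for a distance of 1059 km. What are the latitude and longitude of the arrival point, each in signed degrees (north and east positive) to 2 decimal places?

-31.60°, 113.52°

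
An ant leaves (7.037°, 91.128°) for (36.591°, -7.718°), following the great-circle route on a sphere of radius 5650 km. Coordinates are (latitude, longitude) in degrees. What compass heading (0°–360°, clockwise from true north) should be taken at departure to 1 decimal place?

307.4°

With φ₁ = 0.1228, φ₂ = 0.6386, Δλ = -1.7252 rad, the forward-azimuth formula gives
θ = atan2( sin Δλ cos φ₂ , cos φ₁ sin φ₂ − sin φ₁ cos φ₂ cos Δλ ) = atan2(-0.7934, 0.6067) = -52.59°.
Adding 360° brings this into [0°, 360°): 307.4°.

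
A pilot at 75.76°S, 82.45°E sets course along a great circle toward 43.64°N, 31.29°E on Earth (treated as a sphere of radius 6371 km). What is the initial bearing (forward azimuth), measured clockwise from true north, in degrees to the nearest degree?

With φ₁ = -1.3223, φ₂ = 0.7617, Δλ = -0.8929 rad, the forward-azimuth formula gives
θ = atan2( sin Δλ cos φ₂ , cos φ₁ sin φ₂ − sin φ₁ cos φ₂ cos Δλ ) = atan2(-0.5637, 0.6097) = -42.76°.
Adding 360° brings this into [0°, 360°): 317°.

317°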